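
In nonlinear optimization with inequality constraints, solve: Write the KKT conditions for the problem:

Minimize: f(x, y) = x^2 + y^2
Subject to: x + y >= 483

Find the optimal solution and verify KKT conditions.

KKT conditions for min x^2 + y^2 s.t. x + y >= 483:
Stationarity: 2x = mu, 2y = mu
So x = y = mu/2.
Complementary slackness: mu*(x + y - 483) = 0
Primal feasibility: x + y >= 483; dual feasibility: mu >= 0
If mu = 0 then x = y = 0, but 0 + 0 < 483 is infeasible, so the constraint is active.
Constraint active: x + y = 2*(mu/2) = 483 => mu = 483
x = y = 483/2, f = 233289/2
Verify: stationarity 2*(483/2) = 483 = mu; primal 483/2 + 483/2 = 483 >= 483; dual mu = 483 >= 0; complementary slackness 483*(483 - 483) = 0. All KKT conditions hold.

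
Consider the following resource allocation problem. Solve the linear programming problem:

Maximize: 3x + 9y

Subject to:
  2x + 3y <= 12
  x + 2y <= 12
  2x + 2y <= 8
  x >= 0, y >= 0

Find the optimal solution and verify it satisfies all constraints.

Feasible vertices: (0, 0), (0, 4), (4, 0)
Objective 3x + 9y at each vertex:
  (0, 0): 0
  (0, 4): 36
  (4, 0): 12
Maximum is 36 at (0, 4).
Verify constraints at (x, y) = (0, 4):
  2*0 + 3*4 = 12 <= 12 (active)
  1*0 + 2*4 = 8 <= 12
  2*0 + 2*4 = 8 <= 8 (active)
  x = 0 >= 0, y = 4 >= 0. All constraints satisfied.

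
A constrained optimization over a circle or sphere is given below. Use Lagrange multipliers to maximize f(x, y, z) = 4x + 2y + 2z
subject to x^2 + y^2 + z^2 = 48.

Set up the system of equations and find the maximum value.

Lagrange conditions: 4 = 2*lambda*x, 2 = 2*lambda*y, 2 = 2*lambda*z
So x:4 = y:2 = z:2, i.e. x = 4t, y = 2t, z = 2t
Constraint: t^2*(4^2 + 2^2 + 2^2) = 48
  t^2 * 24 = 48  =>  t = sqrt(2)
Maximum = 4*4t + 2*2t + 2*2t = 24*sqrt(2) = sqrt(1152)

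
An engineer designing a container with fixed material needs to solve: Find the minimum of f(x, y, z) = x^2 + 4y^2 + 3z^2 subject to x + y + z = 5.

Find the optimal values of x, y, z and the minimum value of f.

Using Lagrange multipliers on f = x^2 + 4y^2 + 3z^2 with constraint x + y + z = 5:
Conditions: 2*1*x = lambda, 2*4*y = lambda, 2*3*z = lambda
So x = lambda/2, y = lambda/8, z = lambda/6
Substituting into constraint: lambda * (19/24) = 5
lambda = 120/19
x = 60/19, y = 15/19, z = 20/19
Minimum value = 300/19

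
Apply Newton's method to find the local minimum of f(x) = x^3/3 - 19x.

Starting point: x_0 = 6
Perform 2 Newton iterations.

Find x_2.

f(x) = x^3/3 - 19x
f'(x) = x^2 - 19, f''(x) = 2x
Newton update: x_{n+1} = x_n - (x_n^2 - 19)/(2*x_n)
Step 1: x_0 = 6, f'=17, f''=12, x_1 = 55/12
Step 2: x_1 = 55/12, f'=289/144, f''=55/6, x_2 = 5761/1320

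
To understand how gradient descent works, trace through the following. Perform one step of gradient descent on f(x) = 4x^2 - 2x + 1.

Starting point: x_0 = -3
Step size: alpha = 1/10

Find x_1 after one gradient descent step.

f(x) = 4x^2 - 2x + 1
f'(x) = 8x - 2
f'(-3) = 8*-3 + (-2) = -26
x_1 = x_0 - alpha * f'(x_0) = -3 - 1/10 * -26 = -2/5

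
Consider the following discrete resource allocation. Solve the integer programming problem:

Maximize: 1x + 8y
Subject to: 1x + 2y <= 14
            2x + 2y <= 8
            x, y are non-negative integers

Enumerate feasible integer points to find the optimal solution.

Constraint 1: 1x + 2y <= 14
Constraint 2: 2x + 2y <= 8
Feasible x range (need y >= 0): 0 <= x <= min(14/1, 8/2) => x in {0, ..., 4}.
Enumerate feasible integer points row by row (the coefficient of y is 8 > 0, so for each x the largest feasible y gives the best value):
  x = 0: y <= min((14 - 1*0)/2, (8 - 2*0)/2) => y in {0, ..., 4}; best 1*0 + 8*4 = 32
  x = 1: y <= min((14 - 1*1)/2, (8 - 2*1)/2) => y in {0, ..., 3}; best 1*1 + 8*3 = 25
  x = 2: y <= min((14 - 1*2)/2, (8 - 2*2)/2) => y in {0, ..., 2}; best 1*2 + 8*2 = 18
  x = 3: y <= min((14 - 1*3)/2, (8 - 2*3)/2) => y in {0, ..., 1}; best 1*3 + 8*1 = 11
  x = 4: y <= min((14 - 1*4)/2, (8 - 2*4)/2) => y in {0}; best 1*4 + 8*0 = 4
The maximum 1x + 8y = 32 is achieved at x = 0, y = 4.
Check: 1*0 + 2*4 = 8 <= 14 and 2*0 + 2*4 = 8 <= 8.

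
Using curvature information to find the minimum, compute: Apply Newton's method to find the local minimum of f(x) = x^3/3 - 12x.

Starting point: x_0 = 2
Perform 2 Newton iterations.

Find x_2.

f(x) = x^3/3 - 12x
f'(x) = x^2 - 12, f''(x) = 2x
Newton update: x_{n+1} = x_n - (x_n^2 - 12)/(2*x_n)
Step 1: x_0 = 2, f'=-8, f''=4, x_1 = 4
Step 2: x_1 = 4, f'=4, f''=8, x_2 = 7/2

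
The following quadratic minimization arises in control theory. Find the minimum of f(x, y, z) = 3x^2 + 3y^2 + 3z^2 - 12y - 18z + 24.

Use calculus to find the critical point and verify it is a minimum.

f(x,y,z) = 3x^2 + 3y^2 + 3z^2 - 12y - 18z + 24
df/dx = 6x + (0) = 0 => x = 0
df/dy = 6y + (-12) = 0 => y = 2
df/dz = 6z + (-18) = 0 => z = 3
f(0,2,3) = 3*(0)^2 + 3*(2)^2 + 3*(3)^2 + -12*(2) + -18*(3) + 24 = -15
Hessian is diagonal with entries 6, 6, 6 > 0, confirmed minimum.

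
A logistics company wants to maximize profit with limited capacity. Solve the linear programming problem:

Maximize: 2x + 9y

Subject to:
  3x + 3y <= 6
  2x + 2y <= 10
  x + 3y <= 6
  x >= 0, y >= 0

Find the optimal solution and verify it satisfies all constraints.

Feasible vertices: (0, 0), (0, 2), (2, 0)
Objective 2x + 9y at each vertex:
  (0, 0): 0
  (0, 2): 18
  (2, 0): 4
Maximum is 18 at (0, 2).
Verify constraints at (x, y) = (0, 2):
  3*0 + 3*2 = 6 <= 6 (active)
  2*0 + 2*2 = 4 <= 10
  1*0 + 3*2 = 6 <= 6 (active)
  x = 0 >= 0, y = 2 >= 0. All constraints satisfied.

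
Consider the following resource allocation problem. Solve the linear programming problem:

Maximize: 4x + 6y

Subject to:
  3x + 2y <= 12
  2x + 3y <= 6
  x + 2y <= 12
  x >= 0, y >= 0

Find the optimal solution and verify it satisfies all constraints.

Feasible vertices: (0, 0), (0, 2), (3, 0)
Objective 4x + 6y at each vertex:
  (0, 0): 0
  (0, 2): 12
  (3, 0): 12
Maximum is 12 at (0, 2).
Verify constraints at (x, y) = (0, 2):
  3*0 + 2*2 = 4 <= 12
  2*0 + 3*2 = 6 <= 6 (active)
  1*0 + 2*2 = 4 <= 12
  x = 0 >= 0, y = 2 >= 0. All constraints satisfied.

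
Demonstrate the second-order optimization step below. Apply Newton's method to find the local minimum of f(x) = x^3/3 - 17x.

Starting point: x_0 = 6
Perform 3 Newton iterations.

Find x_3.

f(x) = x^3/3 - 17x
f'(x) = x^2 - 17, f''(x) = 2x
Newton update: x_{n+1} = x_n - (x_n^2 - 17)/(2*x_n)
Step 1: x_0 = 6, f'=19, f''=12, x_1 = 53/12
Step 2: x_1 = 53/12, f'=361/144, f''=53/6, x_2 = 5257/1272
Step 3: x_2 = 5257/1272, f'=130321/1617984, f''=5257/636, x_3 = 55141777/13373808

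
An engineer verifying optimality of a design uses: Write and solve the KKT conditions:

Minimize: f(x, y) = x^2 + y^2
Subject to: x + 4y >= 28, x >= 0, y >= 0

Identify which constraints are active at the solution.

KKT conditions for min x^2 + y^2 s.t. 1x + 4y >= 28, x >= 0, y >= 0:
Stationarity: 2x = mu*1 + mu_x, 2y = mu*4 + mu_y, with mu, mu_x, mu_y >= 0
Complementary slackness: mu*(x + 4y - 28) = 0, mu_x*x = 0, mu_y*y = 0
(0, 0) is infeasible (1*0 + 4*0 < 28), so if mu = 0 stationarity would force x = mu_x/2 >= 0, y = mu_y/2 >= 0 with mu_x*x = mu_y*y = 0, i.e. x = y = 0: contradiction. Hence mu > 0 and x + 4y = 28 is active.
Try x > 0, y > 0 (so mu_x = mu_y = 0): x = 1*mu/2, y = 4*mu/2
Substitute: 1*(1*mu/2) + 4*(4*mu/2) = 28
  mu*17/2 = 28 => mu = 56/17
x* = 28/17 > 0, y* = 112/17 > 0, consistent with mu_x = mu_y = 0.
f is convex and the constraints are linear, so this KKT point is the global minimum.
f* = 784/17
Active constraints: x + 4y >= 28 (holds with equality, mu = 56/17 > 0); x >= 0 and y >= 0 are inactive (mu_x = mu_y = 0).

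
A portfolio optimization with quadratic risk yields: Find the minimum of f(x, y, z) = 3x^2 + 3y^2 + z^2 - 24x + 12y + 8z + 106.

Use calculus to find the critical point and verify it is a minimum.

f(x,y,z) = 3x^2 + 3y^2 + z^2 - 24x + 12y + 8z + 106
df/dx = 6x + (-24) = 0 => x = 4
df/dy = 6y + (12) = 0 => y = -2
df/dz = 2z + (8) = 0 => z = -4
f(4,-2,-4) = 3*(4)^2 + 3*(-2)^2 + 1*(-4)^2 + -24*(4) + 12*(-2) + 8*(-4) + 106 = 30
Hessian is diagonal with entries 6, 6, 2 > 0, confirmed minimum.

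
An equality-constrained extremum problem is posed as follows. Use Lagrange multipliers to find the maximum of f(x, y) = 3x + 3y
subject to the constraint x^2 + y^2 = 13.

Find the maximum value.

Set up Lagrange conditions: grad f = lambda * grad g
  3 = 2*lambda*x
  3 = 2*lambda*y
From these: x/y = 3/3, so x = 3t, y = 3t for some t.
Substitute into constraint: (3t)^2 + (3t)^2 = 13
  t^2 * 18 = 13
  t = sqrt(13/18)
Maximum = 3*x + 3*y = (3^2 + 3^2)*t = 18 * sqrt(13/18) = sqrt(234)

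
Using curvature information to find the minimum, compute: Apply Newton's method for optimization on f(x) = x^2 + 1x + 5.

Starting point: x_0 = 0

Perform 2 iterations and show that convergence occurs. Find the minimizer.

f(x) = x^2 + 1x + 5, f'(x) = 2x + (1), f''(x) = 2
Step 1: f'(0) = 1, x_1 = 0 - 1/2 = -1/2
Step 2: f'(-1/2) = 0, x_2 = -1/2 (converged)
Newton's method converges in 1 step for quadratics.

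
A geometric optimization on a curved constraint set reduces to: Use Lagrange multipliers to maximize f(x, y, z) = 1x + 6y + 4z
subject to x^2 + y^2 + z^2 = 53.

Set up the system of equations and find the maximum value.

Lagrange conditions: 1 = 2*lambda*x, 6 = 2*lambda*y, 4 = 2*lambda*z
So x:1 = y:6 = z:4, i.e. x = 1t, y = 6t, z = 4t
Constraint: t^2*(1^2 + 6^2 + 4^2) = 53
  t^2 * 53 = 53  =>  t = sqrt(1)
Maximum = 1*1t + 6*6t + 4*4t = 53*sqrt(1) = 53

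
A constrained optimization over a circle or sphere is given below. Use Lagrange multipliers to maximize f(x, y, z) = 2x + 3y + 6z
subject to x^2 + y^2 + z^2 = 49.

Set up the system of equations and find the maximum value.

Lagrange conditions: 2 = 2*lambda*x, 3 = 2*lambda*y, 6 = 2*lambda*z
So x:2 = y:3 = z:6, i.e. x = 2t, y = 3t, z = 6t
Constraint: t^2*(2^2 + 3^2 + 6^2) = 49
  t^2 * 49 = 49  =>  t = sqrt(1)
Maximum = 2*2t + 3*3t + 6*6t = 49*sqrt(1) = 49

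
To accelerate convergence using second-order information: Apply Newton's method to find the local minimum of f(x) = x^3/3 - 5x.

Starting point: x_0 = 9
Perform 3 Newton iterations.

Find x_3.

f(x) = x^3/3 - 5x
f'(x) = x^2 - 5, f''(x) = 2x
Newton update: x_{n+1} = x_n - (x_n^2 - 5)/(2*x_n)
Step 1: x_0 = 9, f'=76, f''=18, x_1 = 43/9
Step 2: x_1 = 43/9, f'=1444/81, f''=86/9, x_2 = 1127/387
Step 3: x_2 = 1127/387, f'=521284/149769, f''=2254/387, x_3 = 1009487/436149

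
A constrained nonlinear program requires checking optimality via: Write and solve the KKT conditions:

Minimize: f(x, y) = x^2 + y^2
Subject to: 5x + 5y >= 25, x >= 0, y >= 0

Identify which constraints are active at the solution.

KKT conditions for min x^2 + y^2 s.t. 5x + 5y >= 25, x >= 0, y >= 0:
Stationarity: 2x = mu*5 + mu_x, 2y = mu*5 + mu_y, with mu, mu_x, mu_y >= 0
Complementary slackness: mu*(5x + 5y - 25) = 0, mu_x*x = 0, mu_y*y = 0
(0, 0) is infeasible (5*0 + 5*0 < 25), so if mu = 0 stationarity would force x = mu_x/2 >= 0, y = mu_y/2 >= 0 with mu_x*x = mu_y*y = 0, i.e. x = y = 0: contradiction. Hence mu > 0 and 5x + 5y = 25 is active.
Try x > 0, y > 0 (so mu_x = mu_y = 0): x = 5*mu/2, y = 5*mu/2
Substitute: 5*(5*mu/2) + 5*(5*mu/2) = 25
  mu*50/2 = 25 => mu = 1
x* = 5/2 > 0, y* = 5/2 > 0, consistent with mu_x = mu_y = 0.
f is convex and the constraints are linear, so this KKT point is the global minimum.
f* = 25/2
Active constraints: 5x + 5y >= 25 (holds with equality, mu = 1 > 0); x >= 0 and y >= 0 are inactive (mu_x = mu_y = 0).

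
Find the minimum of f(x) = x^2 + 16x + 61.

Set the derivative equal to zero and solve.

f(x) = x^2 + 16x + 61
f'(x) = 2x + (16) = 0
x = -16/2 = -8
f(-8) = -3
Since f''(x) = 2 > 0, this is a minimum.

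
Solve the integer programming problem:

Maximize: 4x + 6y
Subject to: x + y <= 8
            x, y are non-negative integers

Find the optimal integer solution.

Objective: 4x + 6y, constraint: x + y <= 8
Coefficient of y is 6 > coefficient of x is 4, so allocate the entire budget to y.
Optimal: x = 0, y = 8, value = 48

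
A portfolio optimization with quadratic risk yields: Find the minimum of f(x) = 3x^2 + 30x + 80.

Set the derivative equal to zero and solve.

f(x) = 3x^2 + 30x + 80
f'(x) = 6x + (30) = 0
x = -30/6 = -5
f(-5) = 5
Since f''(x) = 6 > 0, this is a minimum.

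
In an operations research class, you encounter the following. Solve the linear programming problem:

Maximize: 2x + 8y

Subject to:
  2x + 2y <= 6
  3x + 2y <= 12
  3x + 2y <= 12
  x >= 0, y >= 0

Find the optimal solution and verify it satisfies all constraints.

Feasible vertices: (0, 0), (0, 3), (3, 0)
Objective 2x + 8y at each vertex:
  (0, 0): 0
  (0, 3): 24
  (3, 0): 6
Maximum is 24 at (0, 3).
Verify constraints at (x, y) = (0, 3):
  2*0 + 2*3 = 6 <= 6 (active)
  3*0 + 2*3 = 6 <= 12
  3*0 + 2*3 = 6 <= 12
  x = 0 >= 0, y = 3 >= 0. All constraints satisfied.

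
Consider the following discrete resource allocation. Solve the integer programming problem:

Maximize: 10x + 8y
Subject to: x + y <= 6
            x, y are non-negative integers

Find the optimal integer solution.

Objective: 10x + 8y, constraint: x + y <= 6
Coefficient of x is 10 >= coefficient of y is 8, so allocate the entire budget to x.
Optimal: x = 6, y = 0, value = 60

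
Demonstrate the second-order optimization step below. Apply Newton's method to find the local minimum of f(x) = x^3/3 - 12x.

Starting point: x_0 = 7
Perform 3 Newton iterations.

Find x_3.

f(x) = x^3/3 - 12x
f'(x) = x^2 - 12, f''(x) = 2x
Newton update: x_{n+1} = x_n - (x_n^2 - 12)/(2*x_n)
Step 1: x_0 = 7, f'=37, f''=14, x_1 = 61/14
Step 2: x_1 = 61/14, f'=1369/196, f''=61/7, x_2 = 6073/1708
Step 3: x_2 = 6073/1708, f'=1874161/2917264, f''=6073/854, x_3 = 71888497/20745368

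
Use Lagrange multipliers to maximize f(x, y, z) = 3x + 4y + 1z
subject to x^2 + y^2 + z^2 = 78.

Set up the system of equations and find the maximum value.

Lagrange conditions: 3 = 2*lambda*x, 4 = 2*lambda*y, 1 = 2*lambda*z
So x:3 = y:4 = z:1, i.e. x = 3t, y = 4t, z = 1t
Constraint: t^2*(3^2 + 4^2 + 1^2) = 78
  t^2 * 26 = 78  =>  t = sqrt(3)
Maximum = 3*3t + 4*4t + 1*1t = 26*sqrt(3) = sqrt(2028)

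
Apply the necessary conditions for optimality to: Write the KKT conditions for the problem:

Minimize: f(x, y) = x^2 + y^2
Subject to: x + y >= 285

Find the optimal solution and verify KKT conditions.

KKT conditions for min x^2 + y^2 s.t. x + y >= 285:
Stationarity: 2x = mu, 2y = mu
So x = y = mu/2.
Complementary slackness: mu*(x + y - 285) = 0
Primal feasibility: x + y >= 285; dual feasibility: mu >= 0
If mu = 0 then x = y = 0, but 0 + 0 < 285 is infeasible, so the constraint is active.
Constraint active: x + y = 2*(mu/2) = 285 => mu = 285
x = y = 285/2, f = 81225/2
Verify: stationarity 2*(285/2) = 285 = mu; primal 285/2 + 285/2 = 285 >= 285; dual mu = 285 >= 0; complementary slackness 285*(285 - 285) = 0. All KKT conditions hold.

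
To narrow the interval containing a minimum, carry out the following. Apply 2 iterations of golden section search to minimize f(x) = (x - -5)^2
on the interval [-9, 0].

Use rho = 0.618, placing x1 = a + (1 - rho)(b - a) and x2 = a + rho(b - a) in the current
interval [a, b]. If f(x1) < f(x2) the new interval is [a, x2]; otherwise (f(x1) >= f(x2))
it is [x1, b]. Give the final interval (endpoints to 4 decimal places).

Golden section search for min of f(x) = (x - -5)^2 on [-9, 0].
Each step: x1 = a + (1 - rho)(b - a), x2 = a + rho(b - a); if f(x1) < f(x2) keep [a, x2], otherwise keep [x1, b].
Step 1: [-9.0000, 0.0000], x1=-5.5620 (f=0.3158), x2=-3.4380 (f=2.4398); f(x1) < f(x2) => keep [-9.0000, -3.4380]
Step 2: [-9.0000, -3.4380], x1=-6.8753 (f=3.5168), x2=-5.5627 (f=0.3166); f(x1) > f(x2) => keep [-6.8753, -3.4380]
Final interval: [-6.8753, -3.4380]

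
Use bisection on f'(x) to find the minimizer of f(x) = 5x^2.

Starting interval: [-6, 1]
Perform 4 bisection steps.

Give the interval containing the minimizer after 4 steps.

Finding critical point of f(x) = 5x^2 using bisection on f'(x) = 10x + 0.
f'(x) = 0 when x = 0.
Starting interval: [-6, 1]
Step 1: mid = -5/2, f'(mid) = -25, new interval = [-5/2, 1]
Step 2: mid = -3/4, f'(mid) = -15/2, new interval = [-3/4, 1]
Step 3: mid = 1/8, f'(mid) = 5/4, new interval = [-3/4, 1/8]
Step 4: mid = -5/16, f'(mid) = -25/8, new interval = [-5/16, 1/8]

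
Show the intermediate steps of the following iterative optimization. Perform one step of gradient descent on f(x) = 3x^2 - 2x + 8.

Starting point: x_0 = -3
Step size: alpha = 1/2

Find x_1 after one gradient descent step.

f(x) = 3x^2 - 2x + 8
f'(x) = 6x - 2
f'(-3) = 6*-3 + (-2) = -20
x_1 = x_0 - alpha * f'(x_0) = -3 - 1/2 * -20 = 7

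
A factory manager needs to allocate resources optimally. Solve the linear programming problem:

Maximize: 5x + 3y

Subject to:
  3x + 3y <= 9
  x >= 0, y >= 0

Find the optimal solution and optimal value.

The feasible region has vertices at [(0, 0), (3, 0), (0, 3)].
Checking objective 5x + 3y at each vertex:
  (0, 0): 5*0 + 3*0 = 0
  (3, 0): 5*3 + 3*0 = 15
  (0, 3): 5*0 + 3*3 = 9
Maximum is 15 at (3, 0).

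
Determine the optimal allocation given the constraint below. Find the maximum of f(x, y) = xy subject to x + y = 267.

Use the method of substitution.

Substitute y = 267 - x into f(x,y) = xy:
g(x) = x(267 - x) = 267x - x^2
g'(x) = 267 - 2x = 0  =>  x = 267/2
y = 267 - 267/2 = 267/2
Maximum value = (267/2) * (267/2) = 71289/4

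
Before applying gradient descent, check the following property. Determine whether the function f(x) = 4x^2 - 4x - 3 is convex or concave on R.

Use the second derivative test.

f(x) = 4x^2 - 4x - 3
f'(x) = 8x - 4
f''(x) = 8
Since f''(x) = 8 > 0 for all x, f is convex on R.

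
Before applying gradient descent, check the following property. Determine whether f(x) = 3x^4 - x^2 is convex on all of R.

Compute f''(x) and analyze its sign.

f(x) = 3x^4 - x^2
f'(x) = 12x^3 + -2x
f''(x) = 36x^2 + -2
f''(0) = -2 < 0, so not convex near x = 0
Therefore, f is not globally convex on R.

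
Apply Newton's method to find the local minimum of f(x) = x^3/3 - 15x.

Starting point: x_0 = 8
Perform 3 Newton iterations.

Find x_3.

f(x) = x^3/3 - 15x
f'(x) = x^2 - 15, f''(x) = 2x
Newton update: x_{n+1} = x_n - (x_n^2 - 15)/(2*x_n)
Step 1: x_0 = 8, f'=49, f''=16, x_1 = 79/16
Step 2: x_1 = 79/16, f'=2401/256, f''=79/8, x_2 = 10081/2528
Step 3: x_2 = 10081/2528, f'=5764801/6390784, f''=10081/1264, x_3 = 197488321/50969536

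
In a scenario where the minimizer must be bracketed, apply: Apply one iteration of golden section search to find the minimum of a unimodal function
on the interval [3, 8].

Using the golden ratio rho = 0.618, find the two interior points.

Golden section search on [3, 8].
Golden ratio rho = 0.618 (approx).
Interior points:
  x_1 = 3 + (1-0.618)*5 = 4.9100
  x_2 = 3 + 0.618*5 = 6.0900
Compare f(x_1) and f(x_2) to determine which subinterval to keep.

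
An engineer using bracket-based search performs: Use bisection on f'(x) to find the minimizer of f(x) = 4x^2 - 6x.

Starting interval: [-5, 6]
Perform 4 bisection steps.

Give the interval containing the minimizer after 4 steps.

Finding critical point of f(x) = 4x^2 - 6x using bisection on f'(x) = 8x + -6.
f'(x) = 0 when x = 3/4.
Starting interval: [-5, 6]
Step 1: mid = 1/2, f'(mid) = -2, new interval = [1/2, 6]
Step 2: mid = 13/4, f'(mid) = 20, new interval = [1/2, 13/4]
Step 3: mid = 15/8, f'(mid) = 9, new interval = [1/2, 15/8]
Step 4: mid = 19/16, f'(mid) = 7/2, new interval = [1/2, 19/16]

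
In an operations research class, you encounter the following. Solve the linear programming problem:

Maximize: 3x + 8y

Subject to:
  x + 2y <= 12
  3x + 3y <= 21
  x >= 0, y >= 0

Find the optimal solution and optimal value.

Feasible vertices: (0, 0), (0, 6), (2, 5), (7, 0)
Objective 3x + 8y at each:
  (0, 0): 0
  (0, 6): 48
  (2, 5): 46
  (7, 0): 21
Maximum is 48 at (0, 6).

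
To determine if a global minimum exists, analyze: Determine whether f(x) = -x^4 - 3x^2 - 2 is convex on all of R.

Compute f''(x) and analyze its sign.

f(x) = -x^4 - 3x^2 - 2
f'(x) = -4x^3 + -6x
f''(x) = -12x^2 + -6
f''(x) = -12x^2 + -6 <= -6 < 0 for all x
Therefore, f is concave on R.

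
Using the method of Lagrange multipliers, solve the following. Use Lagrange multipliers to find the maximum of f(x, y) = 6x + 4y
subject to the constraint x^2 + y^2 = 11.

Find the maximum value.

Set up Lagrange conditions: grad f = lambda * grad g
  6 = 2*lambda*x
  4 = 2*lambda*y
From these: x/y = 6/4, so x = 6t, y = 4t for some t.
Substitute into constraint: (6t)^2 + (4t)^2 = 11
  t^2 * 52 = 11
  t = sqrt(11/52)
Maximum = 6*x + 4*y = (6^2 + 4^2)*t = 52 * sqrt(11/52) = sqrt(572)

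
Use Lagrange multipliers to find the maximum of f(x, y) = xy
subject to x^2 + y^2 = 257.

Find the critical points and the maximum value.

Lagrange conditions: y = 2*lambda*x and x = 2*lambda*y
If x = 0 then y = 0, violating the constraint, so x, y != 0.
Dividing: y/x = x/y => x^2 = y^2 => y = x or y = -x
Constraint: 2x^2 = 257 => x^2 = 257/2 => x = +/-sqrt(257/2)
Critical points: (sqrt(257/2), sqrt(257/2)), (-sqrt(257/2), -sqrt(257/2)), (sqrt(257/2), -sqrt(257/2)), (-sqrt(257/2), sqrt(257/2))
  y = x:  xy = x^2 = 257/2  at (sqrt(257/2), sqrt(257/2)) and (-sqrt(257/2), -sqrt(257/2))
  y = -x: xy = -x^2 = -257/2 at (sqrt(257/2), -sqrt(257/2)) and (-sqrt(257/2), sqrt(257/2))
Maximum xy = 257/2 at (sqrt(257/2), sqrt(257/2)) and (-sqrt(257/2), -sqrt(257/2))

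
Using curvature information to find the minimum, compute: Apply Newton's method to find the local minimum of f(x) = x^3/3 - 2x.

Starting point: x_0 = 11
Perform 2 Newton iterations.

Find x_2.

f(x) = x^3/3 - 2x
f'(x) = x^2 - 2, f''(x) = 2x
Newton update: x_{n+1} = x_n - (x_n^2 - 2)/(2*x_n)
Step 1: x_0 = 11, f'=119, f''=22, x_1 = 123/22
Step 2: x_1 = 123/22, f'=14161/484, f''=123/11, x_2 = 16097/5412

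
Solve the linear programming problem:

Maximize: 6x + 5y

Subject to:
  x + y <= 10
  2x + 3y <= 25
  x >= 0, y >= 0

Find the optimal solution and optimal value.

Feasible vertices: (0, 0), (0, 25/3), (5, 5), (10, 0)
Objective 6x + 5y at each:
  (0, 0): 0
  (0, 25/3): 125/3
  (5, 5): 55
  (10, 0): 60
Maximum is 60 at (10, 0).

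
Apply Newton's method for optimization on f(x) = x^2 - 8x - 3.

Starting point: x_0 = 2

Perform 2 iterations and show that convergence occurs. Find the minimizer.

f(x) = x^2 - 8x - 3, f'(x) = 2x + (-8), f''(x) = 2
Step 1: f'(2) = -4, x_1 = 2 - -4/2 = 4
Step 2: f'(4) = 0, x_2 = 4 (converged)
Newton's method converges in 1 step for quadratics.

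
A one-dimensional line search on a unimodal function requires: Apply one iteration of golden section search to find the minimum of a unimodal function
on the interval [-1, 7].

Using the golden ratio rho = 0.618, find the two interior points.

Golden section search on [-1, 7].
Golden ratio rho = 0.618 (approx).
Interior points:
  x_1 = -1 + (1-0.618)*8 = 2.0560
  x_2 = -1 + 0.618*8 = 3.9440
Compare f(x_1) and f(x_2) to determine which subinterval to keep.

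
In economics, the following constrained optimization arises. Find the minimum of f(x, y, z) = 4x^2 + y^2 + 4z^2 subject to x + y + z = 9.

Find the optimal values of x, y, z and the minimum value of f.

Using Lagrange multipliers on f = 4x^2 + y^2 + 4z^2 with constraint x + y + z = 9:
Conditions: 2*4*x = lambda, 2*1*y = lambda, 2*4*z = lambda
So x = lambda/8, y = lambda/2, z = lambda/8
Substituting into constraint: lambda * (3/4) = 9
lambda = 12
x = 3/2, y = 6, z = 3/2
Minimum value = 54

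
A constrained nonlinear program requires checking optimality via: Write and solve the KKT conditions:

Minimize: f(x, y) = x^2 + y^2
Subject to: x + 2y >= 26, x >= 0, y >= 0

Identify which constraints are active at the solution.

KKT conditions for min x^2 + y^2 s.t. 1x + 2y >= 26, x >= 0, y >= 0:
Stationarity: 2x = mu*1 + mu_x, 2y = mu*2 + mu_y, with mu, mu_x, mu_y >= 0
Complementary slackness: mu*(x + 2y - 26) = 0, mu_x*x = 0, mu_y*y = 0
(0, 0) is infeasible (1*0 + 2*0 < 26), so if mu = 0 stationarity would force x = mu_x/2 >= 0, y = mu_y/2 >= 0 with mu_x*x = mu_y*y = 0, i.e. x = y = 0: contradiction. Hence mu > 0 and x + 2y = 26 is active.
Try x > 0, y > 0 (so mu_x = mu_y = 0): x = 1*mu/2, y = 2*mu/2
Substitute: 1*(1*mu/2) + 2*(2*mu/2) = 26
  mu*5/2 = 26 => mu = 52/5
x* = 26/5 > 0, y* = 52/5 > 0, consistent with mu_x = mu_y = 0.
f is convex and the constraints are linear, so this KKT point is the global minimum.
f* = 676/5
Active constraints: x + 2y >= 26 (holds with equality, mu = 52/5 > 0); x >= 0 and y >= 0 are inactive (mu_x = mu_y = 0).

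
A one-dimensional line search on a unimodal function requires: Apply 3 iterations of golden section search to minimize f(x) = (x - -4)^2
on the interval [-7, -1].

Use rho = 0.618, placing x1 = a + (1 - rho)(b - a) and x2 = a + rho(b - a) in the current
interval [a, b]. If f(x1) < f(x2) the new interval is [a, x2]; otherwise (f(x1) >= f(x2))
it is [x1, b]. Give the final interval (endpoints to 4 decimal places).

Golden section search for min of f(x) = (x - -4)^2 on [-7, -1].
Each step: x1 = a + (1 - rho)(b - a), x2 = a + rho(b - a); if f(x1) < f(x2) keep [a, x2], otherwise keep [x1, b].
Step 1: [-7.0000, -1.0000], x1=-4.7080 (f=0.5013), x2=-3.2920 (f=0.5013); f(x1) = f(x2) (tie, not '<') => keep [-4.7080, -1.0000]
Step 2: [-4.7080, -1.0000], x1=-3.2915 (f=0.5019), x2=-2.4165 (f=2.5076); f(x1) < f(x2) => keep [-4.7080, -2.4165]
Step 3: [-4.7080, -2.4165], x1=-3.8326 (f=0.0280), x2=-3.2918 (f=0.5015); f(x1) < f(x2) => keep [-4.7080, -3.2918]
Final interval: [-4.7080, -3.2918]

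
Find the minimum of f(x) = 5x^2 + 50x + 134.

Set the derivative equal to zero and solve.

f(x) = 5x^2 + 50x + 134
f'(x) = 10x + (50) = 0
x = -50/10 = -5
f(-5) = 9
Since f''(x) = 10 > 0, this is a minimum.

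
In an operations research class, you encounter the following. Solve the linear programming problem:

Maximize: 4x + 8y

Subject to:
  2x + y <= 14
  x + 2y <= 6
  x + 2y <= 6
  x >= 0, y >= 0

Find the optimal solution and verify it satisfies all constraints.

Feasible vertices: (0, 0), (0, 3), (6, 0)
Objective 4x + 8y at each vertex:
  (0, 0): 0
  (0, 3): 24
  (6, 0): 24
Maximum is 24 at (0, 3).
Verify constraints at (x, y) = (0, 3):
  2*0 + 1*3 = 3 <= 14
  1*0 + 2*3 = 6 <= 6 (active)
  1*0 + 2*3 = 6 <= 6 (active)
  x = 0 >= 0, y = 3 >= 0. All constraints satisfied.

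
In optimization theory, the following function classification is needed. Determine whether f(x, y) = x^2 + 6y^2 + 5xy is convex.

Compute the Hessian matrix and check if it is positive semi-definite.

f(x,y) = x^2 + 6y^2 + 5xy
Hessian H = [[2, 5], [5, 12]]
trace(H) = 14, det(H) = -1
Eigenvalues: (14 +/- sqrt(200)) / 2 = 14.07, -0.07107
Since not both eigenvalues positive, f is neither convex nor concave.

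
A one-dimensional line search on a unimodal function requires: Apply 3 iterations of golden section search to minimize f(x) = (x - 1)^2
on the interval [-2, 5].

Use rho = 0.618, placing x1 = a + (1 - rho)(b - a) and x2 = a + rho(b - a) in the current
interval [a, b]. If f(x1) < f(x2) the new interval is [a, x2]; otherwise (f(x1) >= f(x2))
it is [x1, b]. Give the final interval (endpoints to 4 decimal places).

Golden section search for min of f(x) = (x - 1)^2 on [-2, 5].
Each step: x1 = a + (1 - rho)(b - a), x2 = a + rho(b - a); if f(x1) < f(x2) keep [a, x2], otherwise keep [x1, b].
Step 1: [-2.0000, 5.0000], x1=0.6740 (f=0.1063), x2=2.3260 (f=1.7583); f(x1) < f(x2) => keep [-2.0000, 2.3260]
Step 2: [-2.0000, 2.3260], x1=-0.3475 (f=1.8157), x2=0.6735 (f=0.1066); f(x1) > f(x2) => keep [-0.3475, 2.3260]
Step 3: [-0.3475, 2.3260], x1=0.6738 (f=0.1064), x2=1.3047 (f=0.0929); f(x1) > f(x2) => keep [0.6738, 2.3260]
Final interval: [0.6738, 2.3260]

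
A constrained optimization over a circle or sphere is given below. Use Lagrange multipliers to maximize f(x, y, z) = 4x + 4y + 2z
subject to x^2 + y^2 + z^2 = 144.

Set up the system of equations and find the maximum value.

Lagrange conditions: 4 = 2*lambda*x, 4 = 2*lambda*y, 2 = 2*lambda*z
So x:4 = y:4 = z:2, i.e. x = 4t, y = 4t, z = 2t
Constraint: t^2*(4^2 + 4^2 + 2^2) = 144
  t^2 * 36 = 144  =>  t = sqrt(4)
Maximum = 4*4t + 4*4t + 2*2t = 36*sqrt(4) = 72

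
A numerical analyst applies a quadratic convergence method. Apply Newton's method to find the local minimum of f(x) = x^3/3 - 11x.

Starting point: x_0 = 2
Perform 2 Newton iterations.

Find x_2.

f(x) = x^3/3 - 11x
f'(x) = x^2 - 11, f''(x) = 2x
Newton update: x_{n+1} = x_n - (x_n^2 - 11)/(2*x_n)
Step 1: x_0 = 2, f'=-7, f''=4, x_1 = 15/4
Step 2: x_1 = 15/4, f'=49/16, f''=15/2, x_2 = 401/120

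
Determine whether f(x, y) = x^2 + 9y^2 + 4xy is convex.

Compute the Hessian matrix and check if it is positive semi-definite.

f(x,y) = x^2 + 9y^2 + 4xy
Hessian H = [[2, 4], [4, 18]]
trace(H) = 20, det(H) = 20
Eigenvalues: (20 +/- sqrt(320)) / 2 = 18.94, 1.056
Since both eigenvalues > 0, f is convex.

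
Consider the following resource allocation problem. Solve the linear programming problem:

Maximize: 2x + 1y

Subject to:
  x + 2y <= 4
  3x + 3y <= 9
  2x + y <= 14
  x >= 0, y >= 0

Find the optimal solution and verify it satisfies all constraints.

Feasible vertices: (0, 0), (0, 2), (2, 1), (3, 0)
Objective 2x + 1y at each vertex:
  (0, 0): 0
  (0, 2): 2
  (2, 1): 5
  (3, 0): 6
Maximum is 6 at (3, 0).
Verify constraints at (x, y) = (3, 0):
  1*3 + 2*0 = 3 <= 4
  3*3 + 3*0 = 9 <= 9 (active)
  2*3 + 1*0 = 6 <= 14
  x = 3 >= 0, y = 0 >= 0. All constraints satisfied.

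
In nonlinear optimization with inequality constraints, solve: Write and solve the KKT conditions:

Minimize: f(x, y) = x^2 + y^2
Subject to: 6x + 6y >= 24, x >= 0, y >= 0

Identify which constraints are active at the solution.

KKT conditions for min x^2 + y^2 s.t. 6x + 6y >= 24, x >= 0, y >= 0:
Stationarity: 2x = mu*6 + mu_x, 2y = mu*6 + mu_y, with mu, mu_x, mu_y >= 0
Complementary slackness: mu*(6x + 6y - 24) = 0, mu_x*x = 0, mu_y*y = 0
(0, 0) is infeasible (6*0 + 6*0 < 24), so if mu = 0 stationarity would force x = mu_x/2 >= 0, y = mu_y/2 >= 0 with mu_x*x = mu_y*y = 0, i.e. x = y = 0: contradiction. Hence mu > 0 and 6x + 6y = 24 is active.
Try x > 0, y > 0 (so mu_x = mu_y = 0): x = 6*mu/2, y = 6*mu/2
Substitute: 6*(6*mu/2) + 6*(6*mu/2) = 24
  mu*72/2 = 24 => mu = 2/3
x* = 2 > 0, y* = 2 > 0, consistent with mu_x = mu_y = 0.
f is convex and the constraints are linear, so this KKT point is the global minimum.
f* = 8
Active constraints: 6x + 6y >= 24 (holds with equality, mu = 2/3 > 0); x >= 0 and y >= 0 are inactive (mu_x = mu_y = 0).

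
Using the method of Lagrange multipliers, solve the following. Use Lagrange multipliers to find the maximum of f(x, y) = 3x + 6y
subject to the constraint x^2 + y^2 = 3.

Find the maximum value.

Set up Lagrange conditions: grad f = lambda * grad g
  3 = 2*lambda*x
  6 = 2*lambda*y
From these: x/y = 3/6, so x = 3t, y = 6t for some t.
Substitute into constraint: (3t)^2 + (6t)^2 = 3
  t^2 * 45 = 3
  t = sqrt(3/45)
Maximum = 3*x + 6*y = (3^2 + 6^2)*t = 45 * sqrt(3/45) = sqrt(135)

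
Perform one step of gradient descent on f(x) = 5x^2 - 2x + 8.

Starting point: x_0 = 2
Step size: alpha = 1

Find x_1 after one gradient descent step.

f(x) = 5x^2 - 2x + 8
f'(x) = 10x - 2
f'(2) = 10*2 + (-2) = 18
x_1 = x_0 - alpha * f'(x_0) = 2 - 1 * 18 = -16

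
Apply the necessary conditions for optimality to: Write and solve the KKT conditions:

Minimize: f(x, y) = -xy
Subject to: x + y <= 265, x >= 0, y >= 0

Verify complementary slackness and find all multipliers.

Problem: min -xy s.t. x + y <= 265 (multiplier lambda), x >= 0 (mu_x), y >= 0 (mu_y)
KKT stationarity: -y + lambda - mu_x = 0, -x + lambda - mu_y = 0, with lambda, mu_x, mu_y >= 0
Complementary slackness: lambda*(x + y - 265) = 0, mu_x*x = 0, mu_y*y = 0
If lambda = 0: y = -mu_x <= 0 and x = -mu_y <= 0 force x = y = 0 with f = 0; but x = y = 265/2 is feasible with f = -70225/4 < 0, so this is not the minimum. Hence lambda > 0 and x + y = 265.
Try x > 0, y > 0 (so mu_x = mu_y = 0): y = lambda, x = lambda => x = y = lambda
x + y = 265 => 2*lambda = 265 => lambda = 265/2
x* = y* = 265/2 > 0, consistent with mu_x = mu_y = 0.
(Any feasible point with x = 0 or y = 0 has f = 0 > -70225/4, so the minimum is not on those boundaries.)
min(-xy) = -70225/4 (i.e. max xy = 70225/4)
Multipliers: lambda = 265/2, mu_x = 0, mu_y = 0
Complementary slackness: lambda*(x + y - 265) = 265/2*(265/2 + 265/2 - 265) = 0, mu_x*x = 0*265/2 = 0, mu_y*y = 0*265/2 = 0. Satisfied.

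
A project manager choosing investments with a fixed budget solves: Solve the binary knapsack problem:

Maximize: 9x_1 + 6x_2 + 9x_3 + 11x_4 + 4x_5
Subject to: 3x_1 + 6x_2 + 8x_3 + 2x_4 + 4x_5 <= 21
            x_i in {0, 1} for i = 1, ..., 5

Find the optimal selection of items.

Items: item 1 (v=9, w=3), item 2 (v=6, w=6), item 3 (v=9, w=8), item 4 (v=11, w=2), item 5 (v=4, w=4)
Capacity: 21
Checking all 32 subsets (w = total weight, v = total value):
  {}: w = 0, v = 0
  {1}: w = 3, v = 9
  {2}: w = 6, v = 6
  {3}: w = 8, v = 9
  {4}: w = 2, v = 11
  {5}: w = 4, v = 4
  {1, 2}: w = 9, v = 15
  {1, 3}: w = 11, v = 18
  {1, 4}: w = 5, v = 20
  {1, 5}: w = 7, v = 13
  {2, 3}: w = 14, v = 15
  {2, 4}: w = 8, v = 17
  {2, 5}: w = 10, v = 10
  {3, 4}: w = 10, v = 20
  {3, 5}: w = 12, v = 13
  {4, 5}: w = 6, v = 15
  {1, 2, 3}: w = 17, v = 24
  {1, 2, 4}: w = 11, v = 26
  {1, 2, 5}: w = 13, v = 19
  {1, 3, 4}: w = 13, v = 29
  {1, 3, 5}: w = 15, v = 22
  {1, 4, 5}: w = 9, v = 24
  {2, 3, 4}: w = 16, v = 26
  {2, 3, 5}: w = 18, v = 19
  {2, 4, 5}: w = 12, v = 21
  {3, 4, 5}: w = 14, v = 24
  {1, 2, 3, 4}: w = 19, v = 35
  {1, 2, 3, 5}: w = 21, v = 28
  {1, 2, 4, 5}: w = 15, v = 30
  {1, 3, 4, 5}: w = 17, v = 33
  {2, 3, 4, 5}: w = 20, v = 30
  {1, 2, 3, 4, 5}: w = 23 > 21, infeasible
Best feasible subset: items [1, 2, 3, 4]
Total weight: 19 <= 21, total value: 35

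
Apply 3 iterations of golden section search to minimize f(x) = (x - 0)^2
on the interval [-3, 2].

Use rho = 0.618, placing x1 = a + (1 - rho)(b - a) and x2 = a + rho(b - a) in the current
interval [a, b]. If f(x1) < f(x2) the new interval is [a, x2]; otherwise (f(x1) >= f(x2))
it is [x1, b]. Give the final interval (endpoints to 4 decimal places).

Golden section search for min of f(x) = (x - 0)^2 on [-3, 2].
Each step: x1 = a + (1 - rho)(b - a), x2 = a + rho(b - a); if f(x1) < f(x2) keep [a, x2], otherwise keep [x1, b].
Step 1: [-3.0000, 2.0000], x1=-1.0900 (f=1.1881), x2=0.0900 (f=0.0081); f(x1) > f(x2) => keep [-1.0900, 2.0000]
Step 2: [-1.0900, 2.0000], x1=0.0904 (f=0.0082), x2=0.8196 (f=0.6718); f(x1) < f(x2) => keep [-1.0900, 0.8196]
Step 3: [-1.0900, 0.8196], x1=-0.3605 (f=0.1300), x2=0.0901 (f=0.0081); f(x1) > f(x2) => keep [-0.3605, 0.8196]
Final interval: [-0.3605, 0.8196]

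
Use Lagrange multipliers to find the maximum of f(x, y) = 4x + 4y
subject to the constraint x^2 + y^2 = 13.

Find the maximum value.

Set up Lagrange conditions: grad f = lambda * grad g
  4 = 2*lambda*x
  4 = 2*lambda*y
From these: x/y = 4/4, so x = 4t, y = 4t for some t.
Substitute into constraint: (4t)^2 + (4t)^2 = 13
  t^2 * 32 = 13
  t = sqrt(13/32)
Maximum = 4*x + 4*y = (4^2 + 4^2)*t = 32 * sqrt(13/32) = sqrt(416)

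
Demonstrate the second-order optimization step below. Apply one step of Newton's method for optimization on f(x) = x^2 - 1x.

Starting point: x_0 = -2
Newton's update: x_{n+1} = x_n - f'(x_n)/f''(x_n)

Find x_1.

f(x) = x^2 - 1x
f'(x) = 2x + (-1), f''(x) = 2
Newton step: x_1 = x_0 - f'(x_0)/f''(x_0)
f'(-2) = -5
x_1 = -2 - -5/2 = 1/2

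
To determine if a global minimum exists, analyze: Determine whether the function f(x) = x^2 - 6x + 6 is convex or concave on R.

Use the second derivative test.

f(x) = x^2 - 6x + 6
f'(x) = 2x - 6
f''(x) = 2
Since f''(x) = 2 > 0 for all x, f is convex on R.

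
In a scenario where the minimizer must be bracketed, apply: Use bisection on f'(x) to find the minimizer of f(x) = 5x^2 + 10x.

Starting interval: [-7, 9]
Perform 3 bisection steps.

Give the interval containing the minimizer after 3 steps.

Finding critical point of f(x) = 5x^2 + 10x using bisection on f'(x) = 10x + 10.
f'(x) = 0 when x = -1.
Starting interval: [-7, 9]
Step 1: mid = 1, f'(mid) = 20, new interval = [-7, 1]
Step 2: mid = -3, f'(mid) = -20, new interval = [-3, 1]
Step 3: mid = -1, f'(mid) = 0, new interval = [-1, -1]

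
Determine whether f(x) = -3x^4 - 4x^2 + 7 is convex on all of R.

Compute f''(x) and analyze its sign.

f(x) = -3x^4 - 4x^2 + 7
f'(x) = -12x^3 + -8x
f''(x) = -36x^2 + -8
f''(x) = -36x^2 + -8 <= -8 < 0 for all x
Therefore, f is concave on R.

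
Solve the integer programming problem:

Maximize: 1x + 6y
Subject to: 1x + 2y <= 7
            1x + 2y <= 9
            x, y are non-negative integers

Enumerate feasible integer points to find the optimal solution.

Constraint 1: 1x + 2y <= 7
Constraint 2: 1x + 2y <= 9
Feasible x range (need y >= 0): 0 <= x <= min(7/1, 9/1) => x in {0, ..., 7}.
Enumerate feasible integer points row by row (the coefficient of y is 6 > 0, so for each x the largest feasible y gives the best value):
  x = 0: y <= min((7 - 1*0)/2, (9 - 1*0)/2) => y in {0, ..., 3}; best 1*0 + 6*3 = 18
  x = 1: y <= min((7 - 1*1)/2, (9 - 1*1)/2) => y in {0, ..., 3}; best 1*1 + 6*3 = 19
  x = 2: y <= min((7 - 1*2)/2, (9 - 1*2)/2) => y in {0, ..., 2}; best 1*2 + 6*2 = 14
  x = 3: y <= min((7 - 1*3)/2, (9 - 1*3)/2) => y in {0, ..., 2}; best 1*3 + 6*2 = 15
  x = 4: y <= min((7 - 1*4)/2, (9 - 1*4)/2) => y in {0, ..., 1}; best 1*4 + 6*1 = 10
  x = 5: y <= min((7 - 1*5)/2, (9 - 1*5)/2) => y in {0, ..., 1}; best 1*5 + 6*1 = 11
  x = 6: y <= min((7 - 1*6)/2, (9 - 1*6)/2) => y in {0}; best 1*6 + 6*0 = 6
  x = 7: y <= min((7 - 1*7)/2, (9 - 1*7)/2) => y in {0}; best 1*7 + 6*0 = 7
The maximum 1x + 6y = 19 is achieved at x = 1, y = 3.
Check: 1*1 + 2*3 = 7 <= 7 and 1*1 + 2*3 = 7 <= 9.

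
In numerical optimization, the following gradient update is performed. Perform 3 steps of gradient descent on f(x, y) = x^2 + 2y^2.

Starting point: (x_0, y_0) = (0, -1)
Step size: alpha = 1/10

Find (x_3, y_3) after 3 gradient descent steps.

f(x,y) = x^2 + 2y^2
grad_x = 2x + 0y, grad_y = 4y + 0x
Step 1: grad = (0, -4), (0, -3/5)
Step 2: grad = (0, -12/5), (0, -9/25)
Step 3: grad = (0, -36/25), (0, -27/125)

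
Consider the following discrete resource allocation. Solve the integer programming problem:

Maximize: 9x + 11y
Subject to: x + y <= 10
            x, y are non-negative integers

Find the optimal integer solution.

Objective: 9x + 11y, constraint: x + y <= 10
Coefficient of y is 11 > coefficient of x is 9, so allocate the entire budget to y.
Optimal: x = 0, y = 10, value = 110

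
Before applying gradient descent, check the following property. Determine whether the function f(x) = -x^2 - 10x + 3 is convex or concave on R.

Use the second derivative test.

f(x) = -x^2 - 10x + 3
f'(x) = -2x - 10
f''(x) = -2
Since f''(x) = -2 < 0 for all x, f is concave on R.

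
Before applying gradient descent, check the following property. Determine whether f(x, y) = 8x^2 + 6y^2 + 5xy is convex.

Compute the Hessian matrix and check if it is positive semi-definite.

f(x,y) = 8x^2 + 6y^2 + 5xy
Hessian H = [[16, 5], [5, 12]]
trace(H) = 28, det(H) = 167
Eigenvalues: (28 +/- sqrt(116)) / 2 = 19.39, 8.615
Since both eigenvalues > 0, f is convex.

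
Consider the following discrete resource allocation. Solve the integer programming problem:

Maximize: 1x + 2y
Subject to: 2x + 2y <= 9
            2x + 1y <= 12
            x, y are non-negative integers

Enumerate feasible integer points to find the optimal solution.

Constraint 1: 2x + 2y <= 9
Constraint 2: 2x + 1y <= 12
Feasible x range (need y >= 0): 0 <= x <= min(9/2, 12/2) => x in {0, ..., 4}.
Enumerate feasible integer points row by row (the coefficient of y is 2 > 0, so for each x the largest feasible y gives the best value):
  x = 0: y <= min((9 - 2*0)/2, (12 - 2*0)/1) => y in {0, ..., 4}; best 1*0 + 2*4 = 8
  x = 1: y <= min((9 - 2*1)/2, (12 - 2*1)/1) => y in {0, ..., 3}; best 1*1 + 2*3 = 7
  x = 2: y <= min((9 - 2*2)/2, (12 - 2*2)/1) => y in {0, ..., 2}; best 1*2 + 2*2 = 6
  x = 3: y <= min((9 - 2*3)/2, (12 - 2*3)/1) => y in {0, ..., 1}; best 1*3 + 2*1 = 5
  x = 4: y <= min((9 - 2*4)/2, (12 - 2*4)/1) => y in {0}; best 1*4 + 2*0 = 4
The maximum 1x + 2y = 8 is achieved at x = 0, y = 4.
Check: 2*0 + 2*4 = 8 <= 9 and 2*0 + 1*4 = 4 <= 12.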